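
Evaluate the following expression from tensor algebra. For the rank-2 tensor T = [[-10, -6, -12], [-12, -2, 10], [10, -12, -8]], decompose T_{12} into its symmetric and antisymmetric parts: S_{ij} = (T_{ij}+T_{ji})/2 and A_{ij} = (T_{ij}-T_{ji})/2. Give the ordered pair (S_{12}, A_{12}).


T_{12} = -6
T_{21} = -12
S_{12} = (-6 + -12)/2 = -18/2 = -9
A_{12} = (-6 - -12)/2 = 6/2 = 3
Check: S + A = -9 + 3 = -6 = T_{12}.

(-9, 3)


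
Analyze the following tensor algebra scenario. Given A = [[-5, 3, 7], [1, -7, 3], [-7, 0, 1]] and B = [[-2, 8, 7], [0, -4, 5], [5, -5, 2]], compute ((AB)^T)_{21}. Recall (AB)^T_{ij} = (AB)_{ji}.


(AB)^T_{ij} = (AB)_{ji} = sum_k A_{jk} B_{ki}.
For i=2, j=1 we need (AB)_{12}:
A_{11} * B_{12} = -5 * 8 = -40
A_{12} * B_{22} = 3 * -4 = -12
A_{13} * B_{32} = 7 * -5 = -35
Sum = -40 + -12 + -35 = -87

-87


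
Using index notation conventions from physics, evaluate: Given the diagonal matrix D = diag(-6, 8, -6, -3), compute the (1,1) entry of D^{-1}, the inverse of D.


For a diagonal matrix, the inverse has entries (D^{-1})_{ii} = 1/d_{ii}.
The diagonal entries are: d_{11} = -6, d_{22} = 8, d_{33} = -6, d_{44} = -3
We need (D^{-1})_{11} = 1/d_{11} = 1/-6 = -1/6

-1/6


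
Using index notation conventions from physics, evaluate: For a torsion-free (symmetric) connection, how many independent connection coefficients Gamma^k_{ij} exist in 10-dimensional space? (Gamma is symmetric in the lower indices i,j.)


Christoffel symbols Gamma^k_{ij} are symmetric in i,j, so there are d * d(d+1)/2 independent symbols.
d = 10
d(d+1)/2 = 10 * 11 / 2 = 55
Total = 10 * 55 = 550

550


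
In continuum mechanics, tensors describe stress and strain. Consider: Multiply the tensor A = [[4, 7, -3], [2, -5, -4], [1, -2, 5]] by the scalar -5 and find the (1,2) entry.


Scalar multiplication: (cA)_{ij} = c * A_{ij}.
c = -5
A_{12} = 7
(cA)_{12} = -5 * 7 = -35

-35


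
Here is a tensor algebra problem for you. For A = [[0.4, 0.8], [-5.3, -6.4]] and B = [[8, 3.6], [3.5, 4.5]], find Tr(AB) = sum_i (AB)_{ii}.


Tr(AB) = sum_i (AB)_{ii} where (AB)_{ii} = sum_k A_{ik} B_{ki}.
(AB)_{11} = 0.4*8 + 0.8*3.5 = 6
(AB)_{22} = -5.3*3.6 + -6.4*4.5 = -47.88
Tr(AB) = 6 + -47.88 = -41.88

-41.88


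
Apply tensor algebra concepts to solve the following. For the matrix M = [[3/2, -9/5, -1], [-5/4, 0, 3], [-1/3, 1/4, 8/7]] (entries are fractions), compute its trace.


The trace is the sum of diagonal entries.
Diagonal: M[1,1] = 3/2, M[2,2] = 0, M[3,3] = 8/7
Tr(M) = 3/2 + 0 + 8/7
Computing step by step:
After adding M[1,1]: 3/2
After adding M[2,2]: 3/2
After adding M[3,3]: 37/14
Tr(M) = 37/14

37/14


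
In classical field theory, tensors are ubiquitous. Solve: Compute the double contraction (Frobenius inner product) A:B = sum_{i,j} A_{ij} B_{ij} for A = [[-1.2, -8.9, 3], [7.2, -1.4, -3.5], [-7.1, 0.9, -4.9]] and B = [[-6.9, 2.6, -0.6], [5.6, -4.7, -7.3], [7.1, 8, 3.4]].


A:B = sum over all i,j of A_{ij} * B_{ij}.
Row 1: -1.2*-6.9=8.28, -8.9*2.6=-23.14, 3*-0.6=-1.8 => row sum = -16.66
Row 2: 7.2*5.6=40.32, -1.4*-4.7=6.58, -3.5*-7.3=25.55 => row sum = 72.45
Row 3: -7.1*7.1=-50.41, 0.9*8=7.2, -4.9*3.4=-16.66 => row sum = -59.87
Total = -16.66 + 72.45 + -59.87 = -4.08

-4.08


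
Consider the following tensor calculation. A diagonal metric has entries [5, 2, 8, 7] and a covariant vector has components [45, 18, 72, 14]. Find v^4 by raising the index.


To raise an index with a diagonal metric: v^i = v_i / g_{ii}.
For index 4: v_4 = 14, g_{44} = 7
v^4 = 14 / 7 = 2

2


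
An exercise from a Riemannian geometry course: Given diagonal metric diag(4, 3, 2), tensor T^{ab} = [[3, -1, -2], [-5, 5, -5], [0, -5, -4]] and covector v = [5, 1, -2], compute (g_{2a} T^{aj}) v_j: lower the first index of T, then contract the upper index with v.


Step 1: lower the first index. For a diagonal metric, g_{ia} T^{aj} = g_{ii} T^{ij} (no sum on i).
g_{22} = 3
S_2{}^1 = 3 * T^{21} = 3 * -5 = -15
S_2{}^2 = 3 * T^{22} = 3 * 5 = 15
S_2{}^3 = 3 * T^{23} = 3 * -5 = -15
Step 2: contract S_2{}^j with v_j.
S_2{}^1 * v_1 = -15 * 5 = -75
S_2{}^2 * v_2 = 15 * 1 = 15
S_2{}^3 * v_3 = -15 * -2 = 30
Result = -75 + 15 + 30 = -30

-30


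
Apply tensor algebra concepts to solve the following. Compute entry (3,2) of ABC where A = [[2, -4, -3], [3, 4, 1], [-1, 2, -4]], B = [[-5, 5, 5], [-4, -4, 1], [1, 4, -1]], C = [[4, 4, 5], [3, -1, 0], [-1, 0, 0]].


(ABC)_{32} = sum_m (AB)_{3m} C_{m2}. First compute row 3 of AB.
(AB)_{31} = -1*-5 + 2*-4 + -4*1 = -7
(AB)_{32} = -1*5 + 2*-4 + -4*4 = -29
(AB)_{33} = -1*5 + 2*1 + -4*-1 = 1
Now contract with column 2 of C:
(AB)_{31} * C_{12} = -7 * 4 = -28
(AB)_{32} * C_{22} = -29 * -1 = 29
(AB)_{33} * C_{32} = 1 * 0 = 0
(ABC)_{32} = -28 + 29 + 0 = 1

1


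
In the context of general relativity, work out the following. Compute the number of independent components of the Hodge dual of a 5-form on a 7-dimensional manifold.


The Hodge dual of a p-form on an n-dimensional manifold is an (n-p)-form.
n = 7, p = 5, so dual degree = 7 - 5 = 2
The number of components is C(n, n-p) = C(7, 2) = 21

21


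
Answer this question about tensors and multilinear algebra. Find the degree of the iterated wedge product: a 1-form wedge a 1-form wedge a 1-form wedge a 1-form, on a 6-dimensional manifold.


The degree of a wedge product is the sum of the degrees of the individual forms.
Degrees: 1, 1, 1, 1
Total degree = 1 + 1 + 1 + 1 = 4

4


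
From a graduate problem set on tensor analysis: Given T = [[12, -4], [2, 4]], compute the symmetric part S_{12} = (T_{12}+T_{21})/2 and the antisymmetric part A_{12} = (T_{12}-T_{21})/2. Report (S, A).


T_{12} = -4
T_{21} = 2
S_{12} = (-4 + 2)/2 = -2/2 = -1
A_{12} = (-4 - 2)/2 = -6/2 = -3
Check: S + A = -1 + -3 = -4 = T_{12}.

(-1, -3)


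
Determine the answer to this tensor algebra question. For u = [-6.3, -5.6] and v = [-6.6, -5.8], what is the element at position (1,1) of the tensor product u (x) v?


The outer product entry T_{ij} = u_i * v_j.
We need i=1, j=1.
u_1 = -6.3, v_1 = -6.6
T_{1,1} = -6.3 * -6.6 = 41.58

41.58


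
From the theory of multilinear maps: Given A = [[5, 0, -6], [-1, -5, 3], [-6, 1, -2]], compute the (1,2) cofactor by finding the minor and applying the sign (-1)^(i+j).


To find cofactor C_{12}, delete row 1 and column 2.
The resulting 2x2 submatrix is: [[-1, 3], [-6, -2]]
Minor M_{12} = -1*-2 - 3*-6
  = 2 - -18 = 20
Sign = (-1)^(1+2) = (-1)^3 = -1
Cofactor C_{12} = -1 * 20 = -20

-20


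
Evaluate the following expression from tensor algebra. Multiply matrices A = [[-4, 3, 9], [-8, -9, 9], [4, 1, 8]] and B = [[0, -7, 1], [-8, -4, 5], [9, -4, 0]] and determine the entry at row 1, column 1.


(AB)_{ij} = sum_k A_{ik} B_{kj}.
For i=1, j=1:
A_{11} * B_{11} = -4 * 0 = 0
A_{12} * B_{21} = 3 * -8 = -24
A_{13} * B_{31} = 9 * 9 = 81
Sum = 0 + -24 + 81 = 57

57


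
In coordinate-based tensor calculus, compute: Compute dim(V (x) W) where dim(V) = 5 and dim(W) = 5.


The dimension of a tensor product is the product of dimensions.
dim(V) = 5, dim(W) = 5
dim(V (x) W) = 5 * 5 = 25

25


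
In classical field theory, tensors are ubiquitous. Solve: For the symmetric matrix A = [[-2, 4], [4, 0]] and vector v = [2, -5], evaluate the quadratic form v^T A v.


First compute Av:
(Av)_1 = -2*2 + 4*-5 = -24
(Av)_2 = 4*2 + 0*-5 = 8
Av = [-24, 8]
Then v^T (Av) = 2*-24 + -5*8
= -48 + -40 = -88

-88


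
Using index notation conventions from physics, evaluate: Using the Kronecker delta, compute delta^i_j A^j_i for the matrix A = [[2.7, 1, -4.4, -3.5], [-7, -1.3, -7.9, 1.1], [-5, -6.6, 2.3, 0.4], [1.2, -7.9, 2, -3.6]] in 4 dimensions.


The contraction (trace) of a rank-2 tensor is the sum of its diagonal elements.
Diagonal entries: A[1,1] = 2.7, A[2,2] = -1.3, A[3,3] = 2.3, A[4,4] = -3.6
Tr(A) = 2.7 + -1.3 + 2.3 + -3.6 = 0.1

0.1


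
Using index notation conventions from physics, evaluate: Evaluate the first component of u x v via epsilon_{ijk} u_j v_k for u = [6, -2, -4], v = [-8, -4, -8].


(u x v)_1 = sum_{j,k} epsilon_{1jk} u_j v_k. Only permutations of (1,2,3) contribute; the two non-zero terms are:
eps_{123} u_2 v_3 = 1 * -2 * -8 = 16
eps_{132} u_3 v_2 = -1 * -4 * -4 = -16
(u x v)_1 = 0

0


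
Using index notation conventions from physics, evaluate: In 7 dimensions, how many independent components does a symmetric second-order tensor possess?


A symmetric rank-2 tensor in d dimensions has d(d+1)/2 independent components.
d = 7
d(d+1)/2 = 7 * 8 / 2 = 56 / 2 = 28

28


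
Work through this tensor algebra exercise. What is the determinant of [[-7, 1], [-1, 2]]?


For a 2x2 matrix [[a, b], [c, d]], det = a*d - b*c.
a = -7, b = 1, c = -1, d = 2
a*d = -7 * 2 = -14
b*c = 1 * -1 = -1
det = -14 - -1 = -13

-13


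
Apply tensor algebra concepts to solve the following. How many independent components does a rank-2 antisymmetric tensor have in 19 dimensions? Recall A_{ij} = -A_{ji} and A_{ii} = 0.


An antisymmetric rank-2 tensor satisfies A_{ij} = -A_{ji}, so diagonal entries are zero.
The independent components are the upper-triangular entries: C(n, 2) = n(n-1)/2.
n = 19
C(19, 2) = 19 * 18 / 2 = 342 / 2 = 171

171


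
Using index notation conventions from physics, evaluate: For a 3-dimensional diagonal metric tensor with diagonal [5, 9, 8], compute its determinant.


For a diagonal metric, the determinant is the product of diagonal entries.
Diagonal entries: 5, 9, 8
det(g) = 5 * 9 * 8 = 360

360


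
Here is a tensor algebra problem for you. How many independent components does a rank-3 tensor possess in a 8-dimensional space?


The number of components of a rank-r tensor in d dimensions is d^r.
Here d = 8 and r = 3.
8^3 = 512

512


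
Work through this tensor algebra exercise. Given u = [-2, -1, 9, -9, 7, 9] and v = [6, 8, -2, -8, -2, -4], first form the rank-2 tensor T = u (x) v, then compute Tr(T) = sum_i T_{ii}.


The outer product gives T_{ij} = u_i v_j.
The trace (contraction) is Tr(T) = sum_i T_{ii} = sum_i u_i v_i.
Diagonal entries:
T_{11} = u_1 * v_1 = -2 * 6 = -12
T_{22} = u_2 * v_2 = -1 * 8 = -8
T_{33} = u_3 * v_3 = 9 * -2 = -18
T_{44} = u_4 * v_4 = -9 * -8 = 72
T_{55} = u_5 * v_5 = 7 * -2 = -14
T_{66} = u_6 * v_6 = 9 * -4 = -36
Tr(T) = -12 + -8 + -18 + 72 + -14 + -36 = -16

-16


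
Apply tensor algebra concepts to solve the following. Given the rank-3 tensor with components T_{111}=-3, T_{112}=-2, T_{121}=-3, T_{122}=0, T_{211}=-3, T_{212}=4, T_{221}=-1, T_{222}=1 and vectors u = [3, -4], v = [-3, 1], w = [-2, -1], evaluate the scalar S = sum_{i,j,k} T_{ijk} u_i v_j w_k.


S = sum over i,j,k of T_{ijk} u_i v_j w_k. Expanding all 8 terms:
T_{111}*u_1*v_1*w_1 = -3*3*-3*-2 = -54  (running total: -54)
T_{112}*u_1*v_1*w_2 = -2*3*-3*-1 = -18  (running total: -72)
T_{121}*u_1*v_2*w_1 = -3*3*1*-2 = 18  (running total: -54)
T_{122}*u_1*v_2*w_2 = 0*3*1*-1 = 0  (running total: -54)
T_{211}*u_2*v_1*w_1 = -3*-4*-3*-2 = 72  (running total: 18)
T_{212}*u_2*v_1*w_2 = 4*-4*-3*-1 = -48  (running total: -30)
T_{221}*u_2*v_2*w_1 = -1*-4*1*-2 = -8  (running total: -38)
T_{222}*u_2*v_2*w_2 = 1*-4*1*-1 = 4  (running total: -34)
S = -34

-34


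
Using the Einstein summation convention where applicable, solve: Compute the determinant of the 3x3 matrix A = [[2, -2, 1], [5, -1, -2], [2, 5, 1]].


Expanding along the first row, det(A) = a11*M_11 - a12*M_12 + a13*M_13, where M_1j is the (1,j) minor.
Minor M_11 = -1*1 - -2*5 = 9
Minor M_12 = 5*1 - -2*2 = 9
Minor M_13 = 5*5 - -1*2 = 27
det = 2*(9) - -2*(9) + 1*(27)
    = 18 - -18 + 27
    = 63

63


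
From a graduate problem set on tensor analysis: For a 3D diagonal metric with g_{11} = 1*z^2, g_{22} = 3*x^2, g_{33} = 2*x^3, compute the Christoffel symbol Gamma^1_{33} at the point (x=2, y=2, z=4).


For a diagonal metric, Gamma^k_{ij} = (1/2) g^{kk} (dg_{ik}/dx_j + dg_{jk}/dx_i - dg_{ij}/dx_k).
The metric is diagonal, so g_{ab} = 0 for a != b.
At the given point: g_{11} = 16, g_{22} = 12, g_{33} = 16
g^{11} = 1/16
dg_{31}/dx_3 = 0 (off-diagonal)
dg_{31}/dx_3 = 0 (off-diagonal)
dg_{33}/dx_1 = dg_{33}/dx_1 = 24
Numerator = 0 + 0 - 24 = -24
Gamma^1_{33} = -24 / (2 * 16) = -3/4

-3/4


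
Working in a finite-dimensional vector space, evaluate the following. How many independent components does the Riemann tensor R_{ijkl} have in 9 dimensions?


The Riemann tensor in d dimensions has d^2(d^2 - 1)/12 independent components.
d = 9, so d^2 = 81
d^2 - 1 = 80
d^2(d^2 - 1) = 81 * 80 = 6480
Divide by 12: 6480 / 12 = 540

540


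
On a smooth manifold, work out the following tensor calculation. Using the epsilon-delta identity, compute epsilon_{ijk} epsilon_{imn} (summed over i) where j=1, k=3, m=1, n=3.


Using the identity: epsilon_{ijk} epsilon_{imn} = delta_{jm} delta_{kn} - delta_{jn} delta_{km}.
delta_{11} = 1
delta_{33} = 1
delta_{13} = 0
delta_{31} = 0
Result = 1 * 1 - 0 * 0 = 1 - 0 = 1

1


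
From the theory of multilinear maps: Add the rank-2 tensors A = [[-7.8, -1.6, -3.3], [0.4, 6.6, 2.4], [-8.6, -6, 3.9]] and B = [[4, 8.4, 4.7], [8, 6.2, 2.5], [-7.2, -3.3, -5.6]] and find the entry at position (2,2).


Tensor addition is component-wise: (A + B)_{ij} = A_{ij} + B_{ij}.
A_{22} = 6.6
B_{22} = 6.2
(A + B)_{22} = 6.6 + 6.2 = 12.8

12.8


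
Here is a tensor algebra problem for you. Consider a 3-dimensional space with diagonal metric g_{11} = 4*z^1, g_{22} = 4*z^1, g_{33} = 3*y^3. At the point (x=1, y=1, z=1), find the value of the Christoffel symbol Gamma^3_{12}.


For a diagonal metric, Gamma^k_{ij} = (1/2) g^{kk} (dg_{ik}/dx_j + dg_{jk}/dx_i - dg_{ij}/dx_k).
The metric is diagonal, so g_{ab} = 0 for a != b.
At the given point: g_{11} = 4, g_{22} = 4, g_{33} = 3
g^{33} = 1/3
dg_{13}/dx_2 = 0 (off-diagonal)
dg_{23}/dx_1 = 0 (off-diagonal)
dg_{12}/dx_3 = 0 (off-diagonal)
Numerator = 0 + 0 - 0 = 0
Gamma^3_{12} = 0 / (2 * 3) = 0

0


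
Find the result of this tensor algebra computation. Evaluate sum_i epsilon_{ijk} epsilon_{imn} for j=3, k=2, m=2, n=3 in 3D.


Using the identity: epsilon_{ijk} epsilon_{imn} = delta_{jm} delta_{kn} - delta_{jn} delta_{km}.
delta_{32} = 0
delta_{23} = 0
delta_{33} = 1
delta_{22} = 1
Result = 0 * 0 - 1 * 1 = 0 - 1 = -1

-1


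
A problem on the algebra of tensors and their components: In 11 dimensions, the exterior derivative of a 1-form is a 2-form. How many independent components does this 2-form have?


The exterior derivative of a p-form is a (p+1)-form.
Its number of independent components is C(n, p+1).
n = 11, p+1 = 2
C(11, 2) = 55

55


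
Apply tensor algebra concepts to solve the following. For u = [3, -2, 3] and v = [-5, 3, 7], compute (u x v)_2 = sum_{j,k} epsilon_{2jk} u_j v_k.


(u x v)_2 = sum_{j,k} epsilon_{2jk} u_j v_k. Only permutations of (1,2,3) contribute; the two non-zero terms are:
eps_{213} u_1 v_3 = -1 * 3 * 7 = -21
eps_{231} u_3 v_1 = 1 * 3 * -5 = -15
(u x v)_2 = -36

-36


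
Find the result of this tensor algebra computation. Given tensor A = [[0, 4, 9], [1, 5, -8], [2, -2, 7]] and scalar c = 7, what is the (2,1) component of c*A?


Scalar multiplication: (cA)_{ij} = c * A_{ij}.
c = 7
A_{21} = 1
(cA)_{21} = 7 * 1 = 7

7


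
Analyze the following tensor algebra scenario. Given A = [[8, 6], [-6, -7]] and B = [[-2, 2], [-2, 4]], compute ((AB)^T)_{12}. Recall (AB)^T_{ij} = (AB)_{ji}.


(AB)^T_{ij} = (AB)_{ji} = sum_k A_{jk} B_{ki}.
For i=1, j=2 we need (AB)_{21}:
A_{21} * B_{11} = -6 * -2 = 12
A_{22} * B_{21} = -7 * -2 = 14
Sum = 12 + 14 = 26

26


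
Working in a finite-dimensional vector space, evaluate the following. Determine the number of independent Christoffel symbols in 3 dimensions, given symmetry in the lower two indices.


Christoffel symbols Gamma^k_{ij} are symmetric in i,j, so there are d * d(d+1)/2 independent symbols.
d = 3
d(d+1)/2 = 3 * 4 / 2 = 6
Total = 3 * 6 = 18

18


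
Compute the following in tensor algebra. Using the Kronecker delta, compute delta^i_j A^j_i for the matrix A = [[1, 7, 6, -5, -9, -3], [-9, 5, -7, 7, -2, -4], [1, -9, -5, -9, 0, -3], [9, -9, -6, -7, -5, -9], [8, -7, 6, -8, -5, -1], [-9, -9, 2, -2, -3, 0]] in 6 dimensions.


The contraction (trace) of a rank-2 tensor is the sum of its diagonal elements.
Diagonal entries: A[1,1] = 1, A[2,2] = 5, A[3,3] = -5, A[4,4] = -7, A[5,5] = -5, A[6,6] = 0
Tr(A) = 1 + 5 + -5 + -7 + -5 + 0 = -11

-11


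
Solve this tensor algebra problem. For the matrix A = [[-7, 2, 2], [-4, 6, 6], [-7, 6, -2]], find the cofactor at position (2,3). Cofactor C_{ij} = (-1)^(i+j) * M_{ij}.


To find cofactor C_{23}, delete row 2 and column 3.
The resulting 2x2 submatrix is: [[-7, 2], [-7, 6]]
Minor M_{23} = -7*6 - 2*-7
  = -42 - -14 = -28
Sign = (-1)^(2+3) = (-1)^5 = -1
Cofactor C_{23} = -1 * -28 = 28

28


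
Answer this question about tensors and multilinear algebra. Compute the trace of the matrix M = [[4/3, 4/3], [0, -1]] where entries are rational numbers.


The trace is the sum of diagonal entries.
Diagonal: M[1,1] = 4/3, M[2,2] = -1
Tr(M) = 4/3 + -1
Computing step by step:
After adding M[1,1]: 4/3
After adding M[2,2]: 1/3
Tr(M) = 1/3

1/3


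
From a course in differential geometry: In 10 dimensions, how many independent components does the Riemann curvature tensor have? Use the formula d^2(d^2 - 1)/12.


The Riemann tensor in d dimensions has d^2(d^2 - 1)/12 independent components.
d = 10, so d^2 = 100
d^2 - 1 = 99
d^2(d^2 - 1) = 100 * 99 = 9900
Divide by 12: 9900 / 12 = 825

825


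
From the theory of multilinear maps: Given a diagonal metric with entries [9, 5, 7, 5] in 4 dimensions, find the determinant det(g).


For a diagonal metric, the determinant is the product of diagonal entries.
Diagonal entries: 9, 5, 7, 5
det(g) = 9 * 5 * 7 * 5 = 1575

1575


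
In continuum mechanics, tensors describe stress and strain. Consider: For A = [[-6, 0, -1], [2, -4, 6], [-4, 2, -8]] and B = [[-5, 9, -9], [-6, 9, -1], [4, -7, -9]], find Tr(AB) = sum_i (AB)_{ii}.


Tr(AB) = sum_i (AB)_{ii} where (AB)_{ii} = sum_k A_{ik} B_{ki}.
(AB)_{11} = -6*-5 + 0*-6 + -1*4 = 26
(AB)_{22} = 2*9 + -4*9 + 6*-7 = -60
(AB)_{33} = -4*-9 + 2*-1 + -8*-9 = 106
Tr(AB) = 26 + -60 + 106 = 72

72


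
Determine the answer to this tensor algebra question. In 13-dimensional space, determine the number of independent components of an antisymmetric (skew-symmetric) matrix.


An antisymmetric rank-2 tensor satisfies A_{ij} = -A_{ji}, so diagonal entries are zero.
The independent components are the upper-triangular entries: C(n, 2) = n(n-1)/2.
n = 13
C(13, 2) = 13 * 12 / 2 = 156 / 2 = 78

78


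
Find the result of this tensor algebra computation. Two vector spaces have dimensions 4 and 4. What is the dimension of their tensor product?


The dimension of a tensor product is the product of dimensions.
dim(V) = 4, dim(W) = 4
dim(V (x) W) = 4 * 4 = 16

16


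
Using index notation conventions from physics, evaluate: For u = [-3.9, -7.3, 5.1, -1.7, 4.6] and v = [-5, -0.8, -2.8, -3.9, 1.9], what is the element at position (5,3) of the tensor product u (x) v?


The outer product entry T_{ij} = u_i * v_j.
We need i=5, j=3.
u_5 = 4.6, v_3 = -2.8
T_{5,3} = 4.6 * -2.8 = -12.88

-12.88


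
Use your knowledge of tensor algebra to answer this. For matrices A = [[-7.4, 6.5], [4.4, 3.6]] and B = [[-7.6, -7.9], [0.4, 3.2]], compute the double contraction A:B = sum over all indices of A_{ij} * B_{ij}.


A:B = sum over all i,j of A_{ij} * B_{ij}.
Row 1: -7.4*-7.6=56.24, 6.5*-7.9=-51.35 => row sum = 4.89
Row 2: 4.4*0.4=1.76, 3.6*3.2=11.52 => row sum = 13.28
Total = 4.89 + 13.28 = 18.17

18.17


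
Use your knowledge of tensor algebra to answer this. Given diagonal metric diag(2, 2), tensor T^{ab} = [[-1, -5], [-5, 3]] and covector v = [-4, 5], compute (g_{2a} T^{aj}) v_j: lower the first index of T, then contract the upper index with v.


Step 1: lower the first index. For a diagonal metric, g_{ia} T^{aj} = g_{ii} T^{ij} (no sum on i).
g_{22} = 2
S_2{}^1 = 2 * T^{21} = 2 * -5 = -10
S_2{}^2 = 2 * T^{22} = 2 * 3 = 6
Step 2: contract S_2{}^j with v_j.
S_2{}^1 * v_1 = -10 * -4 = 40
S_2{}^2 * v_2 = 6 * 5 = 30
Result = 40 + 30 = 70

70


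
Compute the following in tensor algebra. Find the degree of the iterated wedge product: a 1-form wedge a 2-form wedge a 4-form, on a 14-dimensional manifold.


The degree of a wedge product is the sum of the degrees of the individual forms.
Degrees: 1, 2, 4
Total degree = 1 + 2 + 4 = 7

7


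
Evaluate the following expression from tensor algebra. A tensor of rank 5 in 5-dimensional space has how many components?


The number of components of a rank-r tensor in d dimensions is d^r.
Here d = 5 and r = 5.
5^5 = 3125

3125


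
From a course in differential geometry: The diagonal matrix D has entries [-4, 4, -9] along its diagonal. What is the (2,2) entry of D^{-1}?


For a diagonal matrix, the inverse has entries (D^{-1})_{ii} = 1/d_{ii}.
The diagonal entries are: d_{11} = -4, d_{22} = 4, d_{33} = -9
We need (D^{-1})_{22} = 1/d_{22} = 1/4 = 1/4

1/4


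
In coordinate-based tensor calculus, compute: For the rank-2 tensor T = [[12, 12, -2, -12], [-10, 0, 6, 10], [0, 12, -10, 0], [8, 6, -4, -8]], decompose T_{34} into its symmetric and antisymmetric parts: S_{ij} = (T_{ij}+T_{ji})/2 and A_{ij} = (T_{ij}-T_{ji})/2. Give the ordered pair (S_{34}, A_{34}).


T_{34} = 0
T_{43} = -4
S_{34} = (0 + -4)/2 = -4/2 = -2
A_{34} = (0 - -4)/2 = 4/2 = 2
Check: S + A = -2 + 2 = 0 = T_{34}.

(-2, 2)


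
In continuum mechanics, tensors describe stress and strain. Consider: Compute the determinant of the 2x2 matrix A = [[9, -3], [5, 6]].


For a 2x2 matrix [[a, b], [c, d]], det = a*d - b*c.
a = 9, b = -3, c = 5, d = 6
a*d = 9 * 6 = 54
b*c = -3 * 5 = -15
det = 54 - -15 = 69

69


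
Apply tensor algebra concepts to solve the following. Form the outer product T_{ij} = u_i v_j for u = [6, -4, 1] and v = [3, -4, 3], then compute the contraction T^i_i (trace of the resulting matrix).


The outer product gives T_{ij} = u_i v_j.
The trace (contraction) is Tr(T) = sum_i T_{ii} = sum_i u_i v_i.
Diagonal entries:
T_{11} = u_1 * v_1 = 6 * 3 = 18
T_{22} = u_2 * v_2 = -4 * -4 = 16
T_{33} = u_3 * v_3 = 1 * 3 = 3
Tr(T) = 18 + 16 + 3 = 37

37


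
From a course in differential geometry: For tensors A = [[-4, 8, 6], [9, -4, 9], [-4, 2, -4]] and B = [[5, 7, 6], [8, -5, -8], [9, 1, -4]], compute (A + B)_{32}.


Tensor addition is component-wise: (A + B)_{ij} = A_{ij} + B_{ij}.
A_{32} = 2
B_{32} = 1
(A + B)_{32} = 2 + 1 = 3

3


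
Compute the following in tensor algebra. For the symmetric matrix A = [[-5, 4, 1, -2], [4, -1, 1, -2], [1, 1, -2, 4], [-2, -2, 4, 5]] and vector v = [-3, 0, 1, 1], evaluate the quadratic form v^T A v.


First compute Av:
(Av)_1 = -5*-3 + 4*0 + 1*1 + -2*1 = 14
(Av)_2 = 4*-3 + -1*0 + 1*1 + -2*1 = -13
(Av)_3 = 1*-3 + 1*0 + -2*1 + 4*1 = -1
(Av)_4 = -2*-3 + -2*0 + 4*1 + 5*1 = 15
Av = [14, -13, -1, 15]
Then v^T (Av) = -3*14 + 0*-13 + 1*-1 + 1*15
= -42 + 0 + -1 + 15 = -28

-28


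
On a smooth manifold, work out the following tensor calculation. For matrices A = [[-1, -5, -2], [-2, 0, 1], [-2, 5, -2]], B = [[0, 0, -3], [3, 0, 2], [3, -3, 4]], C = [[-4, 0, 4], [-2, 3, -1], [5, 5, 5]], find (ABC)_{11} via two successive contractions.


(ABC)_{11} = sum_m (AB)_{1m} C_{m1}. First compute row 1 of AB.
(AB)_{11} = -1*0 + -5*3 + -2*3 = -21
(AB)_{12} = -1*0 + -5*0 + -2*-3 = 6
(AB)_{13} = -1*-3 + -5*2 + -2*4 = -15
Now contract with column 1 of C:
(AB)_{11} * C_{11} = -21 * -4 = 84
(AB)_{12} * C_{21} = 6 * -2 = -12
(AB)_{13} * C_{31} = -15 * 5 = -75
(ABC)_{11} = 84 + -12 + -75 = -3

-3


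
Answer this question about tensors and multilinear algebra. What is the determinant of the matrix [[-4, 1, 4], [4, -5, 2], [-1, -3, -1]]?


Expanding along the first row, det(A) = a11*M_11 - a12*M_12 + a13*M_13, where M_1j is the (1,j) minor.
Minor M_11 = -5*-1 - 2*-3 = 11
Minor M_12 = 4*-1 - 2*-1 = -2
Minor M_13 = 4*-3 - -5*-1 = -17
det = -4*(11) - 1*(-2) + 4*(-17)
    = -44 - -2 + -68
    = -110

-110


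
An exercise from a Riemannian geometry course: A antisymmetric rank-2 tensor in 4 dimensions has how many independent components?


A antisymmetric rank-2 tensor in d dimensions has d(d-1)/2 independent components.
d = 4
d(d-1)/2 = 4 * 3 / 2 = 12 / 2 = 6

6


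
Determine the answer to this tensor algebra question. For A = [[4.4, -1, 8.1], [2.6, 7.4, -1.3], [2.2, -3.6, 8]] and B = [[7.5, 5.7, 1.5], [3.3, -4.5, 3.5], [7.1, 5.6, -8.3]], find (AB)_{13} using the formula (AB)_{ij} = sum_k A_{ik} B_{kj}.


(AB)_{ij} = sum_k A_{ik} B_{kj}.
For i=1, j=3:
A_{11} * B_{13} = 4.4 * 1.5 = 6.6
A_{12} * B_{23} = -1 * 3.5 = -3.5
A_{13} * B_{33} = 8.1 * -8.3 = -67.23
Sum = 6.6 + -3.5 + -67.23 = -64.13

-64.13


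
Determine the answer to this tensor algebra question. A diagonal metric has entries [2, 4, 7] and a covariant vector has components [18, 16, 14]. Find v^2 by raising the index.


To raise an index with a diagonal metric: v^i = v_i / g_{ii}.
For index 2: v_2 = 16, g_{22} = 4
v^2 = 16 / 4 = 4

4


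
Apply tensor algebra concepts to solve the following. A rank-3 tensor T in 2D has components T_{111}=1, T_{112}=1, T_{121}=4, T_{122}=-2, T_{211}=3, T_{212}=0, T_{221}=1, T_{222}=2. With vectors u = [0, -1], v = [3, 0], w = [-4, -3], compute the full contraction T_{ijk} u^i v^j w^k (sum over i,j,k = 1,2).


S = sum over i,j,k of T_{ijk} u_i v_j w_k. Expanding all 8 terms:
T_{111}*u_1*v_1*w_1 = 1*0*3*-4 = 0  (running total: 0)
T_{112}*u_1*v_1*w_2 = 1*0*3*-3 = 0  (running total: 0)
T_{121}*u_1*v_2*w_1 = 4*0*0*-4 = 0  (running total: 0)
T_{122}*u_1*v_2*w_2 = -2*0*0*-3 = 0  (running total: 0)
T_{211}*u_2*v_1*w_1 = 3*-1*3*-4 = 36  (running total: 36)
T_{212}*u_2*v_1*w_2 = 0*-1*3*-3 = 0  (running total: 36)
T_{221}*u_2*v_2*w_1 = 1*-1*0*-4 = 0  (running total: 36)
T_{222}*u_2*v_2*w_2 = 2*-1*0*-3 = 0  (running total: 36)
S = 36

36


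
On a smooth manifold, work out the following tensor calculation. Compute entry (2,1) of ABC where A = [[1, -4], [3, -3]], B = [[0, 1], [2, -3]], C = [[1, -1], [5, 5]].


(ABC)_{21} = sum_m (AB)_{2m} C_{m1}. First compute row 2 of AB.
(AB)_{21} = 3*0 + -3*2 = -6
(AB)_{22} = 3*1 + -3*-3 = 12
Now contract with column 1 of C:
(AB)_{21} * C_{11} = -6 * 1 = -6
(AB)_{22} * C_{21} = 12 * 5 = 60
(ABC)_{21} = -6 + 60 = 54

54


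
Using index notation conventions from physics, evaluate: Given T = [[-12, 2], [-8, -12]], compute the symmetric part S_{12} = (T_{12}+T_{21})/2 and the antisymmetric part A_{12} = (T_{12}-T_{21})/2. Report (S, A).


T_{12} = 2
T_{21} = -8
S_{12} = (2 + -8)/2 = -6/2 = -3
A_{12} = (2 - -8)/2 = 10/2 = 5
Check: S + A = -3 + 5 = 2 = T_{12}.

(-3, 5)


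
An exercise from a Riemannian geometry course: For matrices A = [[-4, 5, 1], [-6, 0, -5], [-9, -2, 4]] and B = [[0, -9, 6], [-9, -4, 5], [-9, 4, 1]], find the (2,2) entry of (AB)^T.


(AB)^T_{ij} = (AB)_{ji} = sum_k A_{jk} B_{ki}.
For i=2, j=2 we need (AB)_{22}:
A_{21} * B_{12} = -6 * -9 = 54
A_{22} * B_{22} = 0 * -4 = 0
A_{23} * B_{32} = -5 * 4 = -20
Sum = 54 + 0 + -20 = 34

34


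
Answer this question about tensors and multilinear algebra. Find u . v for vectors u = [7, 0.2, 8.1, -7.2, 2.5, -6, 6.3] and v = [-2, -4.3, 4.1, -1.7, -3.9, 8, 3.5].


The inner product u . v = sum of u_i * v_i.
Term-by-term: 7 * -2, 0.2 * -4.3, 8.1 * 4.1, -7.2 * -1.7, 2.5 * -3.9, -6 * 8, 6.3 * 3.5
Products: -14, -0.86, 33.21, 12.24, -9.75, -48, 22.05
Sum = -14 + -0.86 + 33.21 + 12.24 + -9.75 + -48 + 22.05 = -5.11

-5.11


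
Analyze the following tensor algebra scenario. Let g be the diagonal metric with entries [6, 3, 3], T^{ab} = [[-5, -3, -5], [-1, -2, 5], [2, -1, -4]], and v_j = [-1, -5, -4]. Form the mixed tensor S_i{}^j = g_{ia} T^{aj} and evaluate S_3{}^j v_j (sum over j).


Step 1: lower the first index. For a diagonal metric, g_{ia} T^{aj} = g_{ii} T^{ij} (no sum on i).
g_{33} = 3
S_3{}^1 = 3 * T^{31} = 3 * 2 = 6
S_3{}^2 = 3 * T^{32} = 3 * -1 = -3
S_3{}^3 = 3 * T^{33} = 3 * -4 = -12
Step 2: contract S_3{}^j with v_j.
S_3{}^1 * v_1 = 6 * -1 = -6
S_3{}^2 * v_2 = -3 * -5 = 15
S_3{}^3 * v_3 = -12 * -4 = 48
Result = -6 + 15 + 48 = 57

57


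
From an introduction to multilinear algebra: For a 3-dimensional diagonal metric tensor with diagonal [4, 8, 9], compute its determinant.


For a diagonal metric, the determinant is the product of diagonal entries.
Diagonal entries: 4, 8, 9
det(g) = 4 * 8 * 9 = 288

288


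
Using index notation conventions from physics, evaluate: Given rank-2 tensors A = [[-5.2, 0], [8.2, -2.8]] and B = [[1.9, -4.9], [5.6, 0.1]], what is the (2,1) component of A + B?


Tensor addition is component-wise: (A + B)_{ij} = A_{ij} + B_{ij}.
A_{21} = 8.2
B_{21} = 5.6
(A + B)_{21} = 8.2 + 5.6 = 13.8

13.8


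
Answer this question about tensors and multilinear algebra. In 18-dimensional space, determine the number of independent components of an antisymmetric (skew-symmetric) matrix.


An antisymmetric rank-2 tensor satisfies A_{ij} = -A_{ji}, so diagonal entries are zero.
The independent components are the upper-triangular entries: C(n, 2) = n(n-1)/2.
n = 18
C(18, 2) = 18 * 17 / 2 = 306 / 2 = 153

153


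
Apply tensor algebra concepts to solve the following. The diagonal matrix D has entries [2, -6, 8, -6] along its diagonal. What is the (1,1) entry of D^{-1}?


For a diagonal matrix, the inverse has entries (D^{-1})_{ii} = 1/d_{ii}.
The diagonal entries are: d_{11} = 2, d_{22} = -6, d_{33} = 8, d_{44} = -6
We need (D^{-1})_{11} = 1/d_{11} = 1/2 = 1/2

1/2


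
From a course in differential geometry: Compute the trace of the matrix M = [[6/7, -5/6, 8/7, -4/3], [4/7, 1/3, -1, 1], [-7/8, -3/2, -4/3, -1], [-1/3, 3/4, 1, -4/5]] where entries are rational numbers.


The trace is the sum of diagonal entries.
Diagonal: M[1,1] = 6/7, M[2,2] = 1/3, M[3,3] = -4/3, M[4,4] = -4/5
Tr(M) = 6/7 + 1/3 + -4/3 + -4/5
Computing step by step:
After adding M[1,1]: 6/7
After adding M[2,2]: 25/21
After adding M[3,3]: -1/7
After adding M[4,4]: -33/35
Tr(M) = -33/35

-33/35


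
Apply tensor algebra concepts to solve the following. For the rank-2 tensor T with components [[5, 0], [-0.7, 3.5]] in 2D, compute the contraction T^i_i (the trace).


The contraction (trace) of a rank-2 tensor is the sum of its diagonal elements.
Diagonal entries: A[1,1] = 5, A[2,2] = 3.5
Tr(A) = 5 + 3.5 = 8.5

8.5


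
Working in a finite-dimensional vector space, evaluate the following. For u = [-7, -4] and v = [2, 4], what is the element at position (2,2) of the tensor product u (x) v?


The outer product entry T_{ij} = u_i * v_j.
We need i=2, j=2.
u_2 = -4, v_2 = 4
T_{2,2} = -4 * 4 = -16

-16


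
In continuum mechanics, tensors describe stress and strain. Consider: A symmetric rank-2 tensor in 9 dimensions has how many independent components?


A symmetric rank-2 tensor in d dimensions has d(d+1)/2 independent components.
d = 9
d(d+1)/2 = 9 * 10 / 2 = 90 / 2 = 45

45


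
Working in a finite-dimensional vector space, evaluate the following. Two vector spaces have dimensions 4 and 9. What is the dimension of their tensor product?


The dimension of a tensor product is the product of dimensions.
dim(V) = 4, dim(W) = 9
dim(V (x) W) = 4 * 9 = 36

36


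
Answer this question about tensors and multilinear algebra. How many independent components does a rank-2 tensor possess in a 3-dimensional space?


The number of components of a rank-r tensor in d dimensions is d^r.
Here d = 3 and r = 2.
3^2 = 9

9


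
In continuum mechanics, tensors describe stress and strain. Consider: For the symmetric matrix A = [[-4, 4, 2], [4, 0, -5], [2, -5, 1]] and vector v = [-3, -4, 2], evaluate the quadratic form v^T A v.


First compute Av:
(Av)_1 = -4*-3 + 4*-4 + 2*2 = 0
(Av)_2 = 4*-3 + 0*-4 + -5*2 = -22
(Av)_3 = 2*-3 + -5*-4 + 1*2 = 16
Av = [0, -22, 16]
Then v^T (Av) = -3*0 + -4*-22 + 2*16
= 0 + 88 + 32 = 120

120


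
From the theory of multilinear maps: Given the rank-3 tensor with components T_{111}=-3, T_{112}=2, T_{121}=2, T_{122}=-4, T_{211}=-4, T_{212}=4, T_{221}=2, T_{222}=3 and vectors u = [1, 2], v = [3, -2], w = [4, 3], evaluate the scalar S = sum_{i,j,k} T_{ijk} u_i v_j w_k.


S = sum over i,j,k of T_{ijk} u_i v_j w_k. Expanding all 8 terms:
T_{111}*u_1*v_1*w_1 = -3*1*3*4 = -36  (running total: -36)
T_{112}*u_1*v_1*w_2 = 2*1*3*3 = 18  (running total: -18)
T_{121}*u_1*v_2*w_1 = 2*1*-2*4 = -16  (running total: -34)
T_{122}*u_1*v_2*w_2 = -4*1*-2*3 = 24  (running total: -10)
T_{211}*u_2*v_1*w_1 = -4*2*3*4 = -96  (running total: -106)
T_{212}*u_2*v_1*w_2 = 4*2*3*3 = 72  (running total: -34)
T_{221}*u_2*v_2*w_1 = 2*2*-2*4 = -32  (running total: -66)
T_{222}*u_2*v_2*w_2 = 3*2*-2*3 = -36  (running total: -102)
S = -102

-102


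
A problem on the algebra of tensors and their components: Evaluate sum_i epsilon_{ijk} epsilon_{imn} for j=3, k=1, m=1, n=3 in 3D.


Using the identity: epsilon_{ijk} epsilon_{imn} = delta_{jm} delta_{kn} - delta_{jn} delta_{km}.
delta_{31} = 0
delta_{13} = 0
delta_{33} = 1
delta_{11} = 1
Result = 0 * 0 - 1 * 1 = 0 - 1 = -1

-1


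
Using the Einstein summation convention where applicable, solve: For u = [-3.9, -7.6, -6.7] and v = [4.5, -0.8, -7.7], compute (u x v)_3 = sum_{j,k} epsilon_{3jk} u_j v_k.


(u x v)_3 = sum_{j,k} epsilon_{3jk} u_j v_k. Only permutations of (1,2,3) contribute; the two non-zero terms are:
eps_{312} u_1 v_2 = 1 * -3.9 * -0.8 = 3.12
eps_{321} u_2 v_1 = -1 * -7.6 * 4.5 = 34.2
(u x v)_3 = 37.32

37.32


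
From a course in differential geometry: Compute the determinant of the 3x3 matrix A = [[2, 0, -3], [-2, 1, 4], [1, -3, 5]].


Expanding along the first row, det(A) = a11*M_11 - a12*M_12 + a13*M_13, where M_1j is the (1,j) minor.
Minor M_11 = 1*5 - 4*-3 = 17
Minor M_12 = -2*5 - 4*1 = -14
Minor M_13 = -2*-3 - 1*1 = 5
det = 2*(17) - 0*(-14) + -3*(5)
    = 34 - 0 + -15
    = 19

19


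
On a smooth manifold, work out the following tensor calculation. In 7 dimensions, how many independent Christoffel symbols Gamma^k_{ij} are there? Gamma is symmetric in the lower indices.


Christoffel symbols Gamma^k_{ij} are symmetric in i,j, so there are d * d(d+1)/2 independent symbols.
d = 7
d(d+1)/2 = 7 * 8 / 2 = 28
Total = 7 * 28 = 196

196


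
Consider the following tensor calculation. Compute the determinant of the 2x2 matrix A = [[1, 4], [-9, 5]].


For a 2x2 matrix [[a, b], [c, d]], det = a*d - b*c.
a = 1, b = 4, c = -9, d = 5
a*d = 1 * 5 = 5
b*c = 4 * -9 = -36
det = 5 - -36 = 41

41


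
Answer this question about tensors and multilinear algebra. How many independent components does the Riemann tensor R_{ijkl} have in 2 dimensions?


The Riemann tensor in d dimensions has d^2(d^2 - 1)/12 independent components.
d = 2, so d^2 = 4
d^2 - 1 = 3
d^2(d^2 - 1) = 4 * 3 = 12
Divide by 12: 12 / 12 = 1

1


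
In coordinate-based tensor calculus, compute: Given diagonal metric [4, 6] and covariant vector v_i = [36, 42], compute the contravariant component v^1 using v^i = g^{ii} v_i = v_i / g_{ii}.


To raise an index with a diagonal metric: v^i = v_i / g_{ii}.
For index 1: v_1 = 36, g_{11} = 4
v^1 = 36 / 4 = 9

9


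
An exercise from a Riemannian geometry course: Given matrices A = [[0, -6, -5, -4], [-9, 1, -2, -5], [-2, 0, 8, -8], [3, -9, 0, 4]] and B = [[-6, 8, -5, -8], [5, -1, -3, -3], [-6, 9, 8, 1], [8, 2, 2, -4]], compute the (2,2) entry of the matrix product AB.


(AB)_{ij} = sum_k A_{ik} B_{kj}.
For i=2, j=2:
A_{21} * B_{12} = -9 * 8 = -72
A_{22} * B_{22} = 1 * -1 = -1
A_{23} * B_{32} = -2 * 9 = -18
A_{24} * B_{42} = -5 * 2 = -10
Sum = -72 + -1 + -18 + -10 = -101

-101


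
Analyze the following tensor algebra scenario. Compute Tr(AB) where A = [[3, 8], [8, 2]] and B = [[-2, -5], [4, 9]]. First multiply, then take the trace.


Tr(AB) = sum_i (AB)_{ii} where (AB)_{ii} = sum_k A_{ik} B_{ki}.
(AB)_{11} = 3*-2 + 8*4 = 26
(AB)_{22} = 8*-5 + 2*9 = -22
Tr(AB) = 26 + -22 = 4

4


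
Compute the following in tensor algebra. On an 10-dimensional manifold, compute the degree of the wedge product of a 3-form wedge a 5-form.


The degree of a wedge product is the sum of the degrees of the individual forms.
Degrees: 3, 5
Total degree = 3 + 5 = 8

8


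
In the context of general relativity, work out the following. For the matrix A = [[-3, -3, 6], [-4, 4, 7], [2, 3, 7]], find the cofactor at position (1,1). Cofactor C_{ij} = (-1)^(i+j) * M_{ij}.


To find cofactor C_{11}, delete row 1 and column 1.
The resulting 2x2 submatrix is: [[4, 7], [3, 7]]
Minor M_{11} = 4*7 - 7*3
  = 28 - 21 = 7
Sign = (-1)^(1+1) = (-1)^2 = 1
Cofactor C_{11} = 1 * 7 = 7

7


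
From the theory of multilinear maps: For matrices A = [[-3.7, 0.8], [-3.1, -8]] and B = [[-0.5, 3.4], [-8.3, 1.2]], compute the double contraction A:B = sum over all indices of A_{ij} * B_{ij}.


A:B = sum over all i,j of A_{ij} * B_{ij}.
Row 1: -3.7*-0.5=1.85, 0.8*3.4=2.72 => row sum = 4.57
Row 2: -3.1*-8.3=25.73, -8*1.2=-9.6 => row sum = 16.13
Total = 4.57 + 16.13 = 20.7

20.7


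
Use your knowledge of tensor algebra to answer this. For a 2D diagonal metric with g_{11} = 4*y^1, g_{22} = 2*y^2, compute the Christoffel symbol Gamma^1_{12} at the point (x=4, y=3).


For a diagonal metric, Gamma^k_{ij} = (1/2) g^{kk} (dg_{ik}/dx_j + dg_{jk}/dx_i - dg_{ij}/dx_k).
The metric is diagonal, so g_{ab} = 0 for a != b.
At the given point: g_{11} = 12, g_{22} = 18
g^{11} = 1/12
dg_{11}/dx_2 = dg_{11}/dx_2 = 4
dg_{21}/dx_1 = 0 (off-diagonal)
dg_{12}/dx_1 = 0 (off-diagonal)
Numerator = 4 + 0 - 0 = 4
Gamma^1_{12} = 4 / (2 * 12) = 1/6

1/6


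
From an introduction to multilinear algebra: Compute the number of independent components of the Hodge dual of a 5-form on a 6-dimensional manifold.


The Hodge dual of a p-form on an n-dimensional manifold is an (n-p)-form.
n = 6, p = 5, so dual degree = 6 - 5 = 1
The number of components is C(n, n-p) = C(6, 1) = 6

6


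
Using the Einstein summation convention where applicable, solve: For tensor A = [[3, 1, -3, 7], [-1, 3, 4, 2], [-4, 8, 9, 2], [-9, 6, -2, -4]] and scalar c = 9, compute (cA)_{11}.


Scalar multiplication: (cA)_{ij} = c * A_{ij}.
c = 9
A_{11} = 3
(cA)_{11} = 9 * 3 = 27

27


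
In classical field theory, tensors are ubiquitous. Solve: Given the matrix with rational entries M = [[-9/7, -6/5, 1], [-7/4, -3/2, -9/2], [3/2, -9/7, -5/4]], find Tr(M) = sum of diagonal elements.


The trace is the sum of diagonal entries.
Diagonal: M[1,1] = -9/7, M[2,2] = -3/2, M[3,3] = -5/4
Tr(M) = -9/7 + -3/2 + -5/4
Computing step by step:
After adding M[1,1]: -9/7
After adding M[2,2]: -39/14
After adding M[3,3]: -113/28
Tr(M) = -113/28

-113/28


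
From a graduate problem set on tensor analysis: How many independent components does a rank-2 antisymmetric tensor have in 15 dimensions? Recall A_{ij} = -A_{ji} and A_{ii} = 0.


An antisymmetric rank-2 tensor satisfies A_{ij} = -A_{ji}, so diagonal entries are zero.
The independent components are the upper-triangular entries: C(n, 2) = n(n-1)/2.
n = 15
C(15, 2) = 15 * 14 / 2 = 210 / 2 = 105

105


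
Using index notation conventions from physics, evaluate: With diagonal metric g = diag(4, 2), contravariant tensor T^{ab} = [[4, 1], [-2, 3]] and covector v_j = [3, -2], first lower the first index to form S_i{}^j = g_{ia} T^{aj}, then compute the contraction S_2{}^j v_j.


Step 1: lower the first index. For a diagonal metric, g_{ia} T^{aj} = g_{ii} T^{ij} (no sum on i).
g_{22} = 2
S_2{}^1 = 2 * T^{21} = 2 * -2 = -4
S_2{}^2 = 2 * T^{22} = 2 * 3 = 6
Step 2: contract S_2{}^j with v_j.
S_2{}^1 * v_1 = -4 * 3 = -12
S_2{}^2 * v_2 = 6 * -2 = -12
Result = -12 + -12 = -24

-24


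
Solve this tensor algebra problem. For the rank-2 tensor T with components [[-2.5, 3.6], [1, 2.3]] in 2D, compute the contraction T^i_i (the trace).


The contraction (trace) of a rank-2 tensor is the sum of its diagonal elements.
Diagonal entries: A[1,1] = -2.5, A[2,2] = 2.3
Tr(A) = -2.5 + 2.3 = -0.2

-0.2


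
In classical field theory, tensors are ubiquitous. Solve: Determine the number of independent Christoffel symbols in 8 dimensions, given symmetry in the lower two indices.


Christoffel symbols Gamma^k_{ij} are symmetric in i,j, so there are d * d(d+1)/2 independent symbols.
d = 8
d(d+1)/2 = 8 * 9 / 2 = 36
Total = 8 * 36 = 288

288
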